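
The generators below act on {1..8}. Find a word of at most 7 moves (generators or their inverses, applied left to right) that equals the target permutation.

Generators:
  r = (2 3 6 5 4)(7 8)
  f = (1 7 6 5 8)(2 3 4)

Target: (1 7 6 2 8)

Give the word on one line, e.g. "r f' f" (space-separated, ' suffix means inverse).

r' r' r' f' r'

  after r': (2 4 5 6 3)(7 8)
  after r': (2 5 3 4 6)
  after r': (2 6 4 3 5)(7 8)
  after f': (1 8)(2 7 5 4)(3 6)
  after r': (1 7 6 2 8)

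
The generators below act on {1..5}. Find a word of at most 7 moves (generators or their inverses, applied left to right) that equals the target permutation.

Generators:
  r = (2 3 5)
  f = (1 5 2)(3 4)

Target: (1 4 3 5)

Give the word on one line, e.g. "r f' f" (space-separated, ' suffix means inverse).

  after f': (1 2 5)(3 4)
  after f': (1 5 2)
  after r: (1 2)(3 5)
  after r: (1 3 2)
  after f': (1 4 3 5)

f' f' r r f'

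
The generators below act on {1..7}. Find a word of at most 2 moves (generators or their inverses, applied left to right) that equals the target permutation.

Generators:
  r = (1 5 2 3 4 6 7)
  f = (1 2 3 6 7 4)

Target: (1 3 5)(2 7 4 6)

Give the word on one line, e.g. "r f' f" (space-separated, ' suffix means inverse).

  after f': (1 4 7 6 3 2)
  after r': (1 3 5)(2 7 4 6)

f' r'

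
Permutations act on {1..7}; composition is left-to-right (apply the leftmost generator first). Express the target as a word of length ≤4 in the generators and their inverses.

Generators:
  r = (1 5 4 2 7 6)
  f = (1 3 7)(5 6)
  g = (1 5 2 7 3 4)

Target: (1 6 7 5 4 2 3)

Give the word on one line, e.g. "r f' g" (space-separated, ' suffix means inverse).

r f'

  after r: (1 5 4 2 7 6)
  after f': (1 6 7 5 4 2 3)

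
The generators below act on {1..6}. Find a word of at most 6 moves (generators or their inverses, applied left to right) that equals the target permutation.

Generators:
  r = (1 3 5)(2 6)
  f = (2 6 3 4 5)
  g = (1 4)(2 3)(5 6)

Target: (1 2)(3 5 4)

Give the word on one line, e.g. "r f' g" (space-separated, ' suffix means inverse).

g f' g r f'

  after g: (1 4)(2 3)(5 6)
  after f': (1 3 5 2 6 4)
  after g: (1 2 5 3 6)
  after r: (1 6 3 2)
  after f': (1 2)(3 5 4)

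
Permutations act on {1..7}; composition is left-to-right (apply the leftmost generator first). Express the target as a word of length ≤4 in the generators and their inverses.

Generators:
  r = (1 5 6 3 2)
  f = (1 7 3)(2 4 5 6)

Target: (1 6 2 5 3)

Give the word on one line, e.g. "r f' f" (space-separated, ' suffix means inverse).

  after r: (1 5 6 3 2)
  after r: (1 6 2 5 3)

r r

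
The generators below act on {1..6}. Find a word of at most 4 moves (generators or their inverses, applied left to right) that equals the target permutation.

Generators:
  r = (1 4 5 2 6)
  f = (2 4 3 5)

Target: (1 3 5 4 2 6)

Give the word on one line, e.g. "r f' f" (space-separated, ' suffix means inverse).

  after r: (1 4 5 2 6)
  after f: (1 3 5 4 2 6)

r f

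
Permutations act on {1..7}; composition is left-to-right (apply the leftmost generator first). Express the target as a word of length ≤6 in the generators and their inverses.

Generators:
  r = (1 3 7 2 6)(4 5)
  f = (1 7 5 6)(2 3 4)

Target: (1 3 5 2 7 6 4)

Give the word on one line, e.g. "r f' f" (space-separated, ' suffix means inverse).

  after f: (1 7 5 6)(2 3 4)
  after f: (1 5)(2 4 3)(6 7)
  after r: (1 4 7)(2 5 3 6)
  after f': (1 3 5 2 7 6 4)

f f r f'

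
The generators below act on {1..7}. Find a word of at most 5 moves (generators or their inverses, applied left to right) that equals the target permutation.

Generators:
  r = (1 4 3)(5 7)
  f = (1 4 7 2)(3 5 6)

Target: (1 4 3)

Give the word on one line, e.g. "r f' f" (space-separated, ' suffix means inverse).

r r r r

  after r: (1 4 3)(5 7)
  after r: (1 3 4)
  after r: (5 7)
  after r: (1 4 3)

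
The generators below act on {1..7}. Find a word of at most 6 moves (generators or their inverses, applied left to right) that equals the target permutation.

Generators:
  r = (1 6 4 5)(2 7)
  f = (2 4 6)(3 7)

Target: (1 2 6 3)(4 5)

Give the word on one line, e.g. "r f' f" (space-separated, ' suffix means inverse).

f r f r' r'

  after f: (2 4 6)(3 7)
  after r: (1 6 7 3 2 5)
  after f: (1 2 5)(3 4 6)
  after r': (1 7 2 4)(3 6)
  after r': (1 2 6 3)(4 5)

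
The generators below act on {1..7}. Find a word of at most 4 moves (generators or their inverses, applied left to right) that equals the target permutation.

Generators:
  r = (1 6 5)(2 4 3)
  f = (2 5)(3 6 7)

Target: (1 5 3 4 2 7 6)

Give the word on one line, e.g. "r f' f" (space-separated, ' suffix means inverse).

  after r': (1 5 6)(2 3 4)
  after f: (1 2 6)(3 4 5 7)
  after f: (1 5 3 4 2 7 6)

r' f f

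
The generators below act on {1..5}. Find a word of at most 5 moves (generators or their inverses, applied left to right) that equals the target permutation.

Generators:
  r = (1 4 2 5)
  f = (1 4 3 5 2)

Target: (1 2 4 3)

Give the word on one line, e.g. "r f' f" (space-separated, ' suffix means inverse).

r' r' f' r'

  after r': (1 5 2 4)
  after r': (1 2)(4 5)
  after f': (1 5)(3 4)
  after r': (1 2 4 3)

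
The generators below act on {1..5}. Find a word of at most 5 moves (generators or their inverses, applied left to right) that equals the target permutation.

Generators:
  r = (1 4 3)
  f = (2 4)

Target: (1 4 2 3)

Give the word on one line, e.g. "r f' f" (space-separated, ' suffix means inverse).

  after f: (2 4)
  after r': (1 3 4 2)
  after r': (1 4 2 3)

f r' r'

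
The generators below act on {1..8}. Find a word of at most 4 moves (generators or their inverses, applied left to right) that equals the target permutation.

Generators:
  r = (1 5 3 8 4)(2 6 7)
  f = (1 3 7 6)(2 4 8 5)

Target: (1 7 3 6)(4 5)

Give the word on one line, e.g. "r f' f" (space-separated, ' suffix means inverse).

  after f': (1 6 7 3)(2 5 8 4)
  after r: (1 7 8)(2 3 5 4 6)
  after f: (1 6 4)(2 7 5 8 3)
  after r: (1 7 3 6)(4 5)

f' r f r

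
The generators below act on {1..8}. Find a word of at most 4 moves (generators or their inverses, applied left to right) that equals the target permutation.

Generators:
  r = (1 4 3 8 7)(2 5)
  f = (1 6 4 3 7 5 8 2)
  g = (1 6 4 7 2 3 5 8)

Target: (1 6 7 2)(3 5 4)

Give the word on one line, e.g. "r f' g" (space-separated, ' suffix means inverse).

g r' r'

  after g: (1 6 4 7 2 3 5 8)
  after r': (1 6)(2 4 8 7 5 3)
  after r': (1 6 7 2)(3 5 4)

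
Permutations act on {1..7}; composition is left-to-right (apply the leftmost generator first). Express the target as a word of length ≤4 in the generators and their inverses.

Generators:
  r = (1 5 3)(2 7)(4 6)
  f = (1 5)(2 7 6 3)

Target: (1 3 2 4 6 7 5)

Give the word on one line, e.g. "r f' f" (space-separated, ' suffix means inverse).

f' f' r'

  after f': (1 5)(2 3 6 7)
  after f': (2 6)(3 7)
  after r': (1 3 2 4 6 7 5)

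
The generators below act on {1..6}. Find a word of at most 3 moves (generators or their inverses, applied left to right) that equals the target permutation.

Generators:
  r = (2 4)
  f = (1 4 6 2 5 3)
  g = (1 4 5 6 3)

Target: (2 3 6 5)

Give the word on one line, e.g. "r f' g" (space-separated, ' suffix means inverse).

  after f': (1 3 5 2 6 4)
  after g: (2 3 6 5)

f' g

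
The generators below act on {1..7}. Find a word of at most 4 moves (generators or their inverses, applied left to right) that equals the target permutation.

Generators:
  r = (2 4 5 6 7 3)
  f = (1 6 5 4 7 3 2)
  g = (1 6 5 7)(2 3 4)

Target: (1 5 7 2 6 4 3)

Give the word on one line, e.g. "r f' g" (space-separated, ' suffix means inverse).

f f

  after f: (1 6 5 4 7 3 2)
  after f: (1 5 7 2 6 4 3)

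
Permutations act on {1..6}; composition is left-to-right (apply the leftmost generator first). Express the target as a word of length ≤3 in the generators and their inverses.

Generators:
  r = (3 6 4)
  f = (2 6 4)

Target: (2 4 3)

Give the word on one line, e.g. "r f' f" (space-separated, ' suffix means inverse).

f' r' f

  after f': (2 4 6)
  after r': (2 6)(3 4)
  after f: (2 4 3)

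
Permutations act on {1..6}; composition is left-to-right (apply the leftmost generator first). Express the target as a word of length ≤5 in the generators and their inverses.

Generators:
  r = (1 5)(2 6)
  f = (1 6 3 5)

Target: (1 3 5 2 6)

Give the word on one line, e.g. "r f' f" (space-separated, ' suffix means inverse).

f' f' r

  after f': (1 5 3 6)
  after f': (1 3)(5 6)
  after r: (1 3 5 2 6)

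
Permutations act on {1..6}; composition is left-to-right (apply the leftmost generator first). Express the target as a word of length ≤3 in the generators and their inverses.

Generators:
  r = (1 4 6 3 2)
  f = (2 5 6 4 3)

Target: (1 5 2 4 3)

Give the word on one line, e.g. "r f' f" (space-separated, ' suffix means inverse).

  after f': (2 3 4 6 5)
  after r': (1 2 6 5 3)
  after f: (1 5 2 4 3)

f' r' f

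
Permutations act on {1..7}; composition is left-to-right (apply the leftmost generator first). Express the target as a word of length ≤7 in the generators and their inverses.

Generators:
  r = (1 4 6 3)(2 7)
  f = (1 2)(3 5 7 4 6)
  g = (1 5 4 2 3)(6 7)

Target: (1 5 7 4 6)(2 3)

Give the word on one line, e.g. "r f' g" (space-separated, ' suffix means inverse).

r' g' g' r' g

  after r': (1 3 6 4)(2 7)
  after g': (1 2 6 5)(3 7 4)
  after g': (1 4 2 7 5 3 6)
  after r': (3 4 7 5 6)
  after g: (1 5 7 4 6)(2 3)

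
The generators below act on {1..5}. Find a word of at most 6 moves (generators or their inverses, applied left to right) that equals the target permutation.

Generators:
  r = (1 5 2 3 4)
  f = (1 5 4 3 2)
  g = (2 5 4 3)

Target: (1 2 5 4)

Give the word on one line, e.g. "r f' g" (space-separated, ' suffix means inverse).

  after g': (2 3 4 5)
  after r: (1 5 3)(2 4)
  after f: (1 4)(2 3 5)
  after r: (2 4 5 3)
  after f': (1 2 5 4)

g' r f r f'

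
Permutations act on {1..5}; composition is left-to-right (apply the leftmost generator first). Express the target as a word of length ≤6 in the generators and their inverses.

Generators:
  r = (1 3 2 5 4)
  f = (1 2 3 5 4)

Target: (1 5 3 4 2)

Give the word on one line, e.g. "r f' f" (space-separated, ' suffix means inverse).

f r f r'

  after f: (1 2 3 5 4)
  after r: (1 5)(3 4)
  after f: (1 4 5 2 3)
  after r': (1 5 3 4 2)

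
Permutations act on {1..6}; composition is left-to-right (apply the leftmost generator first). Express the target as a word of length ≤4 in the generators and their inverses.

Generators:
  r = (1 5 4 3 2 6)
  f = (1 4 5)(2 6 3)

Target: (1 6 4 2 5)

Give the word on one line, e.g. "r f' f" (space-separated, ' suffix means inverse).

  after f': (1 5 4)(2 3 6)
  after r': (2 4 6 3)
  after r': (1 6 4 2 5)

f' r' r'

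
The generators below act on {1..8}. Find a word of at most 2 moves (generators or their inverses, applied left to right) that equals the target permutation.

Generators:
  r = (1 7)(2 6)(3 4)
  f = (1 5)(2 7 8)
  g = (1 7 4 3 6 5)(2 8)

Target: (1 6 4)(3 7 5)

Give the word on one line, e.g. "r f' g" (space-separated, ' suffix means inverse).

  after g': (1 5 6 3 4 7)(2 8)
  after g': (1 6 4)(3 7 5)

g' g'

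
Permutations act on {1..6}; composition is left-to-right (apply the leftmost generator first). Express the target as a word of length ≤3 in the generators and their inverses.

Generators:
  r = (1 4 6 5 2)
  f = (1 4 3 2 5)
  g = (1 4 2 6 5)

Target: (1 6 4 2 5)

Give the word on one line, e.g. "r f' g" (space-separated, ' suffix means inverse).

  after r': (1 2 5 6 4)
  after g': (1 4 5 2 6)
  after r: (1 6 4 2 5)

r' g' r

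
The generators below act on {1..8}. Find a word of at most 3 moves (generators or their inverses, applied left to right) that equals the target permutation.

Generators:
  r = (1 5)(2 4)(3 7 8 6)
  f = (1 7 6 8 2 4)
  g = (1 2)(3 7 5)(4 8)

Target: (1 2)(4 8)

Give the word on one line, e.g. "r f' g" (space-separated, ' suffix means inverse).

g' g' g'

  after g': (1 2)(3 5 7)(4 8)
  after g': (3 7 5)
  after g': (1 2)(4 8)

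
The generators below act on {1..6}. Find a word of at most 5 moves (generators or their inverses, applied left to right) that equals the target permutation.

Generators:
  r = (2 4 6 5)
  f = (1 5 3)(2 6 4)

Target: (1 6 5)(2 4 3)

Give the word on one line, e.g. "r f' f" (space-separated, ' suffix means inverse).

  after f': (1 3 5)(2 4 6)
  after r': (1 3 6 5)
  after f': (1 5 3 2 4 6)
  after r: (1 2 6)(3 4 5)
  after f: (1 6 5)(2 4 3)

f' r' f' r f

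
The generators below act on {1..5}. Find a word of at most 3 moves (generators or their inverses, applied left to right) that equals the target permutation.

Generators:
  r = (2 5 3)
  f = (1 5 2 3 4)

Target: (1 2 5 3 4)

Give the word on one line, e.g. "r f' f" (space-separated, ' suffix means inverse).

f r r

  after f: (1 5 2 3 4)
  after r: (1 3 4)
  after r: (1 2 5 3 4)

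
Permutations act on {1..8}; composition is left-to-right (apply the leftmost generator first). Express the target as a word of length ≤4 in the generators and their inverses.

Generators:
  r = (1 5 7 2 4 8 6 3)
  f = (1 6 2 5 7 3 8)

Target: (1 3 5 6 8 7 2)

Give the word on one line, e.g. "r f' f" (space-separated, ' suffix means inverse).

f' f'

  after f': (1 8 3 7 5 2 6)
  after f': (1 3 5 6 8 7 2)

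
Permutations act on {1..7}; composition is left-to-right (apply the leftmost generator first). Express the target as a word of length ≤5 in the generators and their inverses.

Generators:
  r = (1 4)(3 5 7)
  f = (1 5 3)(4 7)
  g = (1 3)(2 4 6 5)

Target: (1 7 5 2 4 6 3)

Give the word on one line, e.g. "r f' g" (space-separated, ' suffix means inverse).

g r r

  after g: (1 3)(2 4 6 5)
  after r: (1 5 2)(3 4 6 7)
  after r: (1 7 5 2 4 6 3)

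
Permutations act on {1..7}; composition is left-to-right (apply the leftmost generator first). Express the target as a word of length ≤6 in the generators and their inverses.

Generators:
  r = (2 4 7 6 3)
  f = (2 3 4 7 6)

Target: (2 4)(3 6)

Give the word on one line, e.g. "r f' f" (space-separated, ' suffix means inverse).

  after f': (2 6 7 4 3)
  after r': (2 7)(4 6)
  after f: (2 6 7 3 4)
  after f: (3 7 4)
  after r: (2 4)(3 6)

f' r' f f r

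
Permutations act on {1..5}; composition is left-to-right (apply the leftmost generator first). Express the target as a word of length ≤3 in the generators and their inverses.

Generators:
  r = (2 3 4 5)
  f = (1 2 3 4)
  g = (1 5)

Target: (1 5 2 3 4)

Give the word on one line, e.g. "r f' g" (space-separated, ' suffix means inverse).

  after g': (1 5)
  after f: (1 5 2 3 4)

g' f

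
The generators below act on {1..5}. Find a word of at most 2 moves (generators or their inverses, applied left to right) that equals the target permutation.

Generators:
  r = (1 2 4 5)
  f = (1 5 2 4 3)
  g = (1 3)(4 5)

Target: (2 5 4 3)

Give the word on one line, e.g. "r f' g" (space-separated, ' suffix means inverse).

f r

  after f: (1 5 2 4 3)
  after r: (2 5 4 3)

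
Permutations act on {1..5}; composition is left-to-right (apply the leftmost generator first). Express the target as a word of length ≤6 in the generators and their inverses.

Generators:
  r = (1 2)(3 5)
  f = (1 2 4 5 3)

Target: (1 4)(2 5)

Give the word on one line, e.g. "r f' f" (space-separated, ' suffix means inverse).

f r f f r'

  after f: (1 2 4 5 3)
  after r: (2 4 3)
  after f: (1 2 5 3 4)
  after f: (1 4 2 3 5)
  after r': (1 4)(2 5)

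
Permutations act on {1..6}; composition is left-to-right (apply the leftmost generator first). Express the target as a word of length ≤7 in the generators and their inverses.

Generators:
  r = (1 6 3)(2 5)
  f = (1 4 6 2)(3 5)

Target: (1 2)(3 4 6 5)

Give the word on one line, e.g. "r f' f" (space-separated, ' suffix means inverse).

f' r f' f' r

  after f': (1 2 6 4)(3 5)
  after r: (1 5)(2 3)(4 6)
  after f': (1 3 6)(2 5)
  after f': (1 5 6 2 3 4)
  after r: (1 2)(3 4 6 5)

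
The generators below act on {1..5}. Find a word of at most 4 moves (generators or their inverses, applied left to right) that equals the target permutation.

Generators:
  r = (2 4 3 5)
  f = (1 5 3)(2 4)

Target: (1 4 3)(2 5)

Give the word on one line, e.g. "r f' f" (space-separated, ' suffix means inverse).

  after f: (1 5 3)(2 4)
  after r': (1 3)(4 5)
  after r': (1 4 3)(2 5)

f r' r'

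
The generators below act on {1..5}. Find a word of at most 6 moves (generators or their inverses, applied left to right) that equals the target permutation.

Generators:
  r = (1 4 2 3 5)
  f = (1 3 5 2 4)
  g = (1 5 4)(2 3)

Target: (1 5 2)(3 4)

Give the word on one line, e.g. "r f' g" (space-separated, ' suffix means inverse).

g' r f f r'

  after g': (1 4 5)(2 3)
  after r: (1 2 5 4)
  after f: (1 4 3 5)
  after f: (2 4 5 3)
  after r': (1 5 2)(3 4)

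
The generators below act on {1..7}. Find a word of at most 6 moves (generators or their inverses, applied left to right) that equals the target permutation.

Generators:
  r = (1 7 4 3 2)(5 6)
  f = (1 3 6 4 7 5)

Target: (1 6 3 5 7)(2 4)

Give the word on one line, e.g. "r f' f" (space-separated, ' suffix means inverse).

r' f r f' r

  after r': (1 2 3 4 7)(5 6)
  after f: (1 2 6)(3 7)(4 5)
  after r: (2 5 3 4 6 7)
  after f': (1 5)(2 7)(3 6 4)
  after r: (1 6 3 5 7)(2 4)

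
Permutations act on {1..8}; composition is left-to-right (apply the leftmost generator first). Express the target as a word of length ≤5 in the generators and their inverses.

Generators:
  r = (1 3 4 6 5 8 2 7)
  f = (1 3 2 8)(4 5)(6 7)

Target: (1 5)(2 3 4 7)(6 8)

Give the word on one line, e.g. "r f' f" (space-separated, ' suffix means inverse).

  after r': (1 7 2 8 5 6 4 3)
  after f: (1 6 5 7 8 4 2)
  after r: (1 5)(2 3 4 7)(6 8)

r' f r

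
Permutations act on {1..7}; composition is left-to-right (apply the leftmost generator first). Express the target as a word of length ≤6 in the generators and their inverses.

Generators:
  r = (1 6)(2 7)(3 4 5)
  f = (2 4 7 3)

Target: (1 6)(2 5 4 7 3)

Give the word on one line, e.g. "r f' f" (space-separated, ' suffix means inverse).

f r f' f'

  after f: (2 4 7 3)
  after r: (1 6)(2 5 3 7 4)
  after f': (1 6)(2 5 7)(3 4)
  after f': (1 6)(2 5 4 7 3)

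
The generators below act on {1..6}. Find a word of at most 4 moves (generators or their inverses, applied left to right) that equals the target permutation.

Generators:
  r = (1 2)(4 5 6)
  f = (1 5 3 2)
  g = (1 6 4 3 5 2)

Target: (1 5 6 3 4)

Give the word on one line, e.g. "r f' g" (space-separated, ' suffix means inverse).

  after r': (1 2)(4 6 5)
  after g': (1 5 6 3 4)

r' g'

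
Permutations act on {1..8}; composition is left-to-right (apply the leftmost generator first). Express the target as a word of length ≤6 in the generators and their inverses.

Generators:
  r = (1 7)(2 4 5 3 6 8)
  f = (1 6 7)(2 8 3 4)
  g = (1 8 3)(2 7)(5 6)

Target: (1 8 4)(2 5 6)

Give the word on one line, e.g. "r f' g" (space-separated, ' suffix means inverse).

  after r: (1 7)(2 4 5 3 6 8)
  after r: (2 5 6)(3 8 4)
  after g': (1 3)(2 6 7)(4 8)
  after g': (1 8 4)(2 5 6)

r r g' g'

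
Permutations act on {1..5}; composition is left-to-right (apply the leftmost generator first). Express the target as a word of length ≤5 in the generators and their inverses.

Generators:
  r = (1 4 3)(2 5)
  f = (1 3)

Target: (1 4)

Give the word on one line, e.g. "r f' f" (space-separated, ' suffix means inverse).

r' r' f'

  after r': (1 3 4)(2 5)
  after r': (1 4 3)
  after f': (1 4)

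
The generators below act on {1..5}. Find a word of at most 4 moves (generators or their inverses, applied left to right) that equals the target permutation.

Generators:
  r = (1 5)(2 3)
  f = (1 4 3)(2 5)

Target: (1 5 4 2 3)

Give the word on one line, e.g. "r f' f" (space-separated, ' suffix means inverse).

f' r' f'

  after f': (1 3 4)(2 5)
  after r': (1 2)(3 4 5)
  after f': (1 5 4 2 3)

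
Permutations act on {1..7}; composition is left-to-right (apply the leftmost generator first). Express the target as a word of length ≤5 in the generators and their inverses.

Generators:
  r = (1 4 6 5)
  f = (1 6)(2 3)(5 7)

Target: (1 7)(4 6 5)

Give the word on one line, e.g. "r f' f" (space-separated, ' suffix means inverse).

f' r f' r' r'

  after f': (1 6)(2 3)(5 7)
  after r: (1 5 7)(2 3)(4 6)
  after f': (1 7 6 4)
  after r': (1 7 4 5 6)
  after r': (1 7)(4 6 5)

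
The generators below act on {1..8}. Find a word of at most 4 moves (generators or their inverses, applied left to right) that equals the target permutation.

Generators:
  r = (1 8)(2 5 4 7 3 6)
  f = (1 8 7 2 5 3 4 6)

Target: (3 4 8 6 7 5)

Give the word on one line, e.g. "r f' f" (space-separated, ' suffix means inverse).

  after r: (1 8)(2 5 4 7 3 6)
  after f': (3 4 8 6 7 5)

r f'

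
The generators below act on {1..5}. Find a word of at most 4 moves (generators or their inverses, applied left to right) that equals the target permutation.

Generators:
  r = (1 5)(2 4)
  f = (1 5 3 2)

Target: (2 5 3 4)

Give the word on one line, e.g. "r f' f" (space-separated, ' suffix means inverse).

  after f: (1 5 3 2)
  after r': (2 5 3 4)

f r'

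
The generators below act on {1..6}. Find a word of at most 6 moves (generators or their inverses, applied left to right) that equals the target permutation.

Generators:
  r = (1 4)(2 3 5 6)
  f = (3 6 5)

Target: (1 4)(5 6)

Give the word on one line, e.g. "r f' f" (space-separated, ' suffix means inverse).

  after r': (1 4)(2 6 5 3)
  after r': (2 5)(3 6)
  after f': (2 6 5)
  after f': (2 3 5)
  after r': (1 4)(5 6)

r' r' f' f' r'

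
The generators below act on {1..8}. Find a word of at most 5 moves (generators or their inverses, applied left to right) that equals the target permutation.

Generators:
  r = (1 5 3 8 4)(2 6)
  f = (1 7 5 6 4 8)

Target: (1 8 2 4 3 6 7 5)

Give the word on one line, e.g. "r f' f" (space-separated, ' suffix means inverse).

r f' r' f' f'

  after r: (1 5 3 8 4)(2 6)
  after f': (1 7)(2 5 3 4 8 6)
  after r': (1 7 4 3 8 2)
  after f': (2 8)(3 4)(5 7 6)
  after f': (1 8 2 4 3 6 7 5)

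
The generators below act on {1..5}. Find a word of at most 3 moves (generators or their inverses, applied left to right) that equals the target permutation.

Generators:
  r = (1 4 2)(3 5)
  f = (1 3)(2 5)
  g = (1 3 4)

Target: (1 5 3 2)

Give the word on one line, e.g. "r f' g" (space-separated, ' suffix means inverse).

  after r': (1 2 4)(3 5)
  after g': (1 2 3 5)
  after f: (1 5 3 2)

r' g' f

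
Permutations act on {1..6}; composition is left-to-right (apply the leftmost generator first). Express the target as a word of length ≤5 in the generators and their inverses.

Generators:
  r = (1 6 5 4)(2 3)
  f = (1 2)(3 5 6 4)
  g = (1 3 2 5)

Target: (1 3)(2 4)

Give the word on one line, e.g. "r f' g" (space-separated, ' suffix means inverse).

r g g f' f'

  after r: (1 6 5 4)(2 3)
  after g: (1 6)(3 5 4)
  after g: (1 6 3)(2 5 4)
  after f': (1 5 6 4)(2 3)
  after f': (1 3)(2 4)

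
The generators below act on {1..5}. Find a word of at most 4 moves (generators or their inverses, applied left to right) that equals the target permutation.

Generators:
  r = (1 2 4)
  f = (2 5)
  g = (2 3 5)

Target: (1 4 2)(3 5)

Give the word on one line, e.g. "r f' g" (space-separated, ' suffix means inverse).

  after f': (2 5)
  after g: (3 5)
  after r': (1 4 2)(3 5)

f' g r'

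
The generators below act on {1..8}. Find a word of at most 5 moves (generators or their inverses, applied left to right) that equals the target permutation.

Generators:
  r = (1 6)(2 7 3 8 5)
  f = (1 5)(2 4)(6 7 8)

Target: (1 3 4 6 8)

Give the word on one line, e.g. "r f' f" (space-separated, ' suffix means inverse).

f' r' r' f

  after f': (1 5)(2 4)(6 8 7)
  after r': (1 8 2 4 5 6 3 7)
  after r': (1 3 2 4 8 5)(6 7)
  after f: (1 3 4 6 8)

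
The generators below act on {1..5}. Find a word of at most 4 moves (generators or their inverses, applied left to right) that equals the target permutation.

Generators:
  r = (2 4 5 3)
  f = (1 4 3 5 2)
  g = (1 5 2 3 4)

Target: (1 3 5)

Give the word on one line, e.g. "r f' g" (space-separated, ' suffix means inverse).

g' r r

  after g': (1 4 3 2 5)
  after r: (1 5)(2 3 4)
  after r: (1 3 5)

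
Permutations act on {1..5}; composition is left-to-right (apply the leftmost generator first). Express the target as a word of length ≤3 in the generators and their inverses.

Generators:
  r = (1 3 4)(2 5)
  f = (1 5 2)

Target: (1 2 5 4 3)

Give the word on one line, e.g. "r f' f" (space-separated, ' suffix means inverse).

f' r r

  after f': (1 2 5)
  after r: (1 5 3 4)
  after r: (1 2 5 4 3)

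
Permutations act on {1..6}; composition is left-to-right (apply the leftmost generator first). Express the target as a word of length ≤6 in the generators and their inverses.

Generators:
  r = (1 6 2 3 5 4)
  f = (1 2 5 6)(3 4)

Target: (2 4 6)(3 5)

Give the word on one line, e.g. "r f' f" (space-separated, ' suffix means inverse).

  after r: (1 6 2 3 5 4)
  after r: (1 2 5)(3 4 6)
  after f: (1 5 2 6 4)
  after f: (1 6 3 4 2)
  after r': (2 4 6)(3 5)

r r f f r'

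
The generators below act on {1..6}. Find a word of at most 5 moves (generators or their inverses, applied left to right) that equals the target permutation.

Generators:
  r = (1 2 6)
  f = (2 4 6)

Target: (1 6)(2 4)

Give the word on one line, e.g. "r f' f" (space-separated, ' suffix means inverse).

  after r: (1 2 6)
  after r: (1 6 2)
  after f': (1 4 2)
  after r: (1 4 6)
  after f: (1 6)(2 4)

r r f' r f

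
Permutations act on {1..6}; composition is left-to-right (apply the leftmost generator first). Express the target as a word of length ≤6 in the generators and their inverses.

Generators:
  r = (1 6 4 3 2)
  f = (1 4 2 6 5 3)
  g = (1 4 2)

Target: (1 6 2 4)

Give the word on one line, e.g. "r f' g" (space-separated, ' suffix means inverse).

f' f' r' f'

  after f': (1 3 5 6 2 4)
  after f': (1 5 2)(3 6 4)
  after r': (1 5 3)
  after f': (1 6 2 4)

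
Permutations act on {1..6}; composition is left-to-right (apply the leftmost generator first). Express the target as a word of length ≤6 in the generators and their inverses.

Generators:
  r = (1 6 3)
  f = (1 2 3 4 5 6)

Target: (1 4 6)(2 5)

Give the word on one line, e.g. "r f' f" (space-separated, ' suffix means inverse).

  after f': (1 6 5 4 3 2)
  after f': (1 5 3)(2 6 4)
  after f': (1 4)(2 5)(3 6)
  after r: (1 4 6)(2 5)

f' f' f' r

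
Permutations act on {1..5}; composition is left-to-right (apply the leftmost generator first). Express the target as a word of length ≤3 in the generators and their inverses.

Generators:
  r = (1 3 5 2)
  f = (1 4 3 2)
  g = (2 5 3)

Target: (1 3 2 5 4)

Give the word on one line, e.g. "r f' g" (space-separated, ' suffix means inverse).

r' f'

  after r': (1 2 5 3)
  after f': (1 3 2 5 4)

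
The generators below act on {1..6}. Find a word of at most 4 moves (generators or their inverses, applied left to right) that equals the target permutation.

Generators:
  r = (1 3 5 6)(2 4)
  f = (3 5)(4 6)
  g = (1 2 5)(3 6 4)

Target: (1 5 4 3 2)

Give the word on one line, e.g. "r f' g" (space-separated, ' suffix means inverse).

  after f': (3 5)(4 6)
  after g': (1 5 4 3 2)
  after f': (1 3 2)(4 5 6)
  after f': (1 5 4 3 2)

f' g' f' f'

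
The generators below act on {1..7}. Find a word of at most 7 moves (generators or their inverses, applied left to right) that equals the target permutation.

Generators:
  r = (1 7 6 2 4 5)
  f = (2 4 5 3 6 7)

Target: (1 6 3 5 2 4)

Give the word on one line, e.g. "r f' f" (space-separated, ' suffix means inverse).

  after r': (1 5 4 2 6 7)
  after f: (1 3 6 2 7)
  after r: (1 3 2 6 4 5)
  after r: (1 3 4)(5 7 6)
  after f: (1 6 3 5 2 4)

r' f r r f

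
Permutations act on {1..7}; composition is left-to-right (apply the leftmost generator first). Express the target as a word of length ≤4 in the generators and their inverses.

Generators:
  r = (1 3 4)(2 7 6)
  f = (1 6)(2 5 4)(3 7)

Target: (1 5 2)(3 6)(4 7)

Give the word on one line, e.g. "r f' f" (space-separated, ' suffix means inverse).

r r f'

  after r: (1 3 4)(2 7 6)
  after r: (1 4 3)(2 6 7)
  after f': (1 5 2)(3 6)(4 7)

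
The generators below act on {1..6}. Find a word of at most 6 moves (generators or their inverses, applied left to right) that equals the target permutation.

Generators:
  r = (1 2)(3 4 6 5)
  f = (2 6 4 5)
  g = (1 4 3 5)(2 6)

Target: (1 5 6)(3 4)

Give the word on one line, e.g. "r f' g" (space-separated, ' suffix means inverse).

  after f': (2 5 4 6)
  after f': (2 4)(5 6)
  after f': (2 6 4 5)
  after g': (1 5 6)(3 4)

f' f' f' g'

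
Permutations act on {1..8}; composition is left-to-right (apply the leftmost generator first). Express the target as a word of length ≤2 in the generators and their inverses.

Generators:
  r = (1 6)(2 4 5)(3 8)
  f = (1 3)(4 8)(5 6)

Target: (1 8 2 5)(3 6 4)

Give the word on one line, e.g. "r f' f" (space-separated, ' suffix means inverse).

  after f: (1 3)(4 8)(5 6)
  after r': (1 8 2 5)(3 6 4)

f r'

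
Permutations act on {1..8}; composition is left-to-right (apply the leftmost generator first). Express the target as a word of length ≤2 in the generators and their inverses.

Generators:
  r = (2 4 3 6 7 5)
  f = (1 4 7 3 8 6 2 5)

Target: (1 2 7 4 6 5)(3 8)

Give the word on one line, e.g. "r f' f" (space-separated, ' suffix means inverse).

f r'

  after f: (1 4 7 3 8 6 2 5)
  after r': (1 2 7 4 6 5)(3 8)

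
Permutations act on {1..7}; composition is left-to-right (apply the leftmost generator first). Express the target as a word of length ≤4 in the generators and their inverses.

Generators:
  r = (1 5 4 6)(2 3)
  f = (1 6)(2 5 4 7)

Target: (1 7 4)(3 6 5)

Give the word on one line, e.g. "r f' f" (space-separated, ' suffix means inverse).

  after r: (1 5 4 6)(2 3)
  after f: (1 4)(2 3 5 7)
  after f: (1 7 5 2 3 4 6)
  after r: (1 7 4)(3 6 5)

r f f r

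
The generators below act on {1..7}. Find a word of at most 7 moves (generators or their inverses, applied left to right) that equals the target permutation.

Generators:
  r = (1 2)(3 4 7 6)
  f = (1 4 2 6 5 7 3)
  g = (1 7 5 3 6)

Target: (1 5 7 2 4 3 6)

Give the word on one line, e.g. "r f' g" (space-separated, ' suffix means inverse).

g' f g' f' r'

  after g': (1 6 3 5 7)
  after f: (1 5 3 7 4 2 6)
  after g': (1 7 4 2 3)
  after f': (1 5 6 2 7)
  after r': (1 5 7 2 4 3 6)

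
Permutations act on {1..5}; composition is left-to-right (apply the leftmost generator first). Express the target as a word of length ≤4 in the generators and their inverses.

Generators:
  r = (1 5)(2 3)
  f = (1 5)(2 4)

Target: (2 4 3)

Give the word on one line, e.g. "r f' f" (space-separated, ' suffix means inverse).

  after f': (1 5)(2 4)
  after r: (2 4 3)
  after f: (1 5)(3 4)
  after f: (2 4 3)

f' r f f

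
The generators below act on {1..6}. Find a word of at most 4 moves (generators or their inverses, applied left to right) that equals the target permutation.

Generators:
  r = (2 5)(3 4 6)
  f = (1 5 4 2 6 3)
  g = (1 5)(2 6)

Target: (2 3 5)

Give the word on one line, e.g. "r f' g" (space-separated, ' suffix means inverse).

r g' f'

  after r: (2 5)(3 4 6)
  after g': (1 5 6 3 4 2)
  after f': (2 3 5)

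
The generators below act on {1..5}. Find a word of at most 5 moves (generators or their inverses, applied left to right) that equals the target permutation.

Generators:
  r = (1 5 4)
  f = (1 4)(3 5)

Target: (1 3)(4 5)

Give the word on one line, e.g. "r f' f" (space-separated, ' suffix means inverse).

r' f' r f

  after r': (1 4 5)
  after f': (3 5 4)
  after r: (1 5)(3 4)
  after f: (1 3)(4 5)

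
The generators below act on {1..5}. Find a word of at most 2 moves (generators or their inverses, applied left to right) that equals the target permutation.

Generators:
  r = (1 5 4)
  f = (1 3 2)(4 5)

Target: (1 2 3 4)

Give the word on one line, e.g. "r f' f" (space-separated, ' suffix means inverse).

f' r'

  after f': (1 2 3)(4 5)
  after r': (1 2 3 4)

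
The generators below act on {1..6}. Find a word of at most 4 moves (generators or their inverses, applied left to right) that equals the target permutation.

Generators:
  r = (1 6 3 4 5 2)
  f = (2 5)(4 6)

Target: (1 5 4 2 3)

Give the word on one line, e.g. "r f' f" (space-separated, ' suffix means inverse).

  after f': (2 5)(4 6)
  after r': (1 2 4)(3 6)
  after r': (1 5 4 2 3)

f' r' r'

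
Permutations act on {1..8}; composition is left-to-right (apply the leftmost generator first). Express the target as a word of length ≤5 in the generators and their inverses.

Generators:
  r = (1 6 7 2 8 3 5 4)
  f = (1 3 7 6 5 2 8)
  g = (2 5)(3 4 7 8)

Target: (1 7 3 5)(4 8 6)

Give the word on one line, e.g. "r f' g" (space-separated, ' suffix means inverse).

  after f: (1 3 7 6 5 2 8)
  after r': (1 8 4 5 7)(3 6)
  after g: (1 3 6 4 2 5 8 7)
  after f: (1 7 3 5)(4 8 6)

f r' g f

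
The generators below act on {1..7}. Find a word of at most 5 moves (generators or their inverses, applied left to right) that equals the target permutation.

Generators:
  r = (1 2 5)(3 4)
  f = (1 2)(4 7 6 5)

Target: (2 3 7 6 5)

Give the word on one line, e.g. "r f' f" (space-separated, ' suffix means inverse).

r f r' r' r'

  after r: (1 2 5)(3 4)
  after f: (2 4 3 7 6 5)
  after r': (1 5)(2 3 7 6)
  after r': (1 2 4 3 7 6)
  after r': (2 3 7 6 5)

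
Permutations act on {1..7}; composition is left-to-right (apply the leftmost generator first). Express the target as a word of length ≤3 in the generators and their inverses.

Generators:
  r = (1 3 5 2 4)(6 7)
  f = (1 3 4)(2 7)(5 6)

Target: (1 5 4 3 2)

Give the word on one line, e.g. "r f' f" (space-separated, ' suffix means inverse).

  after r: (1 3 5 2 4)(6 7)
  after r: (1 5 4 3 2)

r r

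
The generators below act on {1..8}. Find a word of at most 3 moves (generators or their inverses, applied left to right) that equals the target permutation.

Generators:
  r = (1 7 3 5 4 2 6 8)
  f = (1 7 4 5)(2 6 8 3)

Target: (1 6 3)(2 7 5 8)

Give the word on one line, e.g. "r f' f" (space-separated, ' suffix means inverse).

  after r': (1 8 6 2 4 5 3 7)
  after f': (1 6 3)(2 7 5 8)

r' f'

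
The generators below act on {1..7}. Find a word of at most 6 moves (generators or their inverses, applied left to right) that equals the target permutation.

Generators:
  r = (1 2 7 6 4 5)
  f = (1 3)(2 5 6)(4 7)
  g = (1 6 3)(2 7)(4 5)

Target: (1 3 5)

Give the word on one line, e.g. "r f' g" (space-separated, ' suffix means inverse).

f g' g' f'

  after f: (1 3)(2 5 6)(4 7)
  after g': (1 6 7 5)(2 4)
  after g': (2 5 3 6)(4 7)
  after f': (1 3 5)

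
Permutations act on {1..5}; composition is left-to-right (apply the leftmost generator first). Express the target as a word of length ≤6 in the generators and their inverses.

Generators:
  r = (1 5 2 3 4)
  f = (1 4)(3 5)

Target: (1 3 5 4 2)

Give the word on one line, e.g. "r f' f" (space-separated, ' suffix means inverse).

f' r r f

  after f': (1 4)(3 5)
  after r: (2 3)(4 5)
  after r: (1 5)(2 4)
  after f: (1 3 5 4 2)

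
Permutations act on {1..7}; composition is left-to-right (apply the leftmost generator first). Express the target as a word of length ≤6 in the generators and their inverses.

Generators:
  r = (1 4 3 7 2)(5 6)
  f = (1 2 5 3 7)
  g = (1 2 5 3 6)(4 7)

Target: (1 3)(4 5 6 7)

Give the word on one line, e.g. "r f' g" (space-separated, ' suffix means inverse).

r r f g' r

  after r: (1 4 3 7 2)(5 6)
  after r: (1 3 2 4 7)
  after f: (1 7 2 4)(3 5)
  after g': (1 4 6 3 2 7)
  after r: (1 3)(4 5 6 7)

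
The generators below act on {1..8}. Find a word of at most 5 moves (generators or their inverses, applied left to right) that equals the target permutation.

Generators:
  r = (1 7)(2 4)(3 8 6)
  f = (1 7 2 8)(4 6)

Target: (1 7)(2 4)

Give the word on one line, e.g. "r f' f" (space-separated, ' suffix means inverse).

r r r

  after r: (1 7)(2 4)(3 8 6)
  after r: (3 6 8)
  after r: (1 7)(2 4)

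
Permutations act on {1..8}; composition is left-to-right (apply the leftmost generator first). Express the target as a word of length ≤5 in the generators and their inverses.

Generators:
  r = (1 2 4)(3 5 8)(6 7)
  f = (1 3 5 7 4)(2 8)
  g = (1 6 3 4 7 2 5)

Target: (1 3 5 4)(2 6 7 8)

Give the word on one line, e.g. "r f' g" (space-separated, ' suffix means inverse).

  after r': (1 4 2)(3 8 5)(6 7)
  after r': (1 2 4)(3 5 8)
  after f': (1 8)(2 7 5)
  after r: (1 3 5 4)(2 6 7 8)

r' r' f' r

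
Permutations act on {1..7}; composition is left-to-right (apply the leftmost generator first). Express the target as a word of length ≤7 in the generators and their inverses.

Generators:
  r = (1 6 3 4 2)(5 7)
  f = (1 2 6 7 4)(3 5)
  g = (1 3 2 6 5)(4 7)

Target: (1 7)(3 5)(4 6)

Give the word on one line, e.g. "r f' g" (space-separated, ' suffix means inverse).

f' r g g r'

  after f': (1 4 7 6 2)(3 5)
  after r: (1 2 6)(3 7)(4 5)
  after g: (1 6 3 4)(2 5 7)
  after g: (1 5 4 3 7 6 2)
  after r': (1 7)(3 5)(4 6)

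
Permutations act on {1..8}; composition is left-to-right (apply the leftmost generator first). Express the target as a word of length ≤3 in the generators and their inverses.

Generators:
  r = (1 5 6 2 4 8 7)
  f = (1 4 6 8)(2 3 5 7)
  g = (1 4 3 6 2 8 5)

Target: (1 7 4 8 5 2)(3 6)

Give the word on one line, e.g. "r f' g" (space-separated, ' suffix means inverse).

  after g': (1 5 8 2 6 3 4)
  after r': (2 5 4 7 8 6 3)
  after r': (1 7 4 8 5 2)(3 6)

g' r' r'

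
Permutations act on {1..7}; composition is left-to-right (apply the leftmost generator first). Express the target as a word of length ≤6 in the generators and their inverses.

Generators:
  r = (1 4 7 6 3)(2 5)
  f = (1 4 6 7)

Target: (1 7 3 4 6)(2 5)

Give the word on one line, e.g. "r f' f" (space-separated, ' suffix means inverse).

  after r: (1 4 7 6 3)(2 5)
  after f: (1 6 3 4)(2 5)
  after r: (1 3 7 6)
  after r: (2 5)(3 6 4 7)
  after f': (1 7 3 4 6)(2 5)

r f r r f'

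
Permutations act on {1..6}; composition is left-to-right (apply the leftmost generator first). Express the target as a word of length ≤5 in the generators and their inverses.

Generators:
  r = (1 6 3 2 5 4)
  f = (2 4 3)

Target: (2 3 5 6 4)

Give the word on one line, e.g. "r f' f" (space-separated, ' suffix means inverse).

  after r: (1 6 3 2 5 4)
  after f: (1 6 2 5 3 4)
  after r': (3 5 6)
  after f': (2 3 5 6 4)

r f r' f'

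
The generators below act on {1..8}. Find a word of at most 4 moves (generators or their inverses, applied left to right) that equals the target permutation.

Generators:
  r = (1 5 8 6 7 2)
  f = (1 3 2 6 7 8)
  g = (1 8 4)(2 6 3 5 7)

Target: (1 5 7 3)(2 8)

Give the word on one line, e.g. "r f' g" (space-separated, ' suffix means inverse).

  after r: (1 5 8 6 7 2)
  after f': (1 5 7 3)(2 8)

r f'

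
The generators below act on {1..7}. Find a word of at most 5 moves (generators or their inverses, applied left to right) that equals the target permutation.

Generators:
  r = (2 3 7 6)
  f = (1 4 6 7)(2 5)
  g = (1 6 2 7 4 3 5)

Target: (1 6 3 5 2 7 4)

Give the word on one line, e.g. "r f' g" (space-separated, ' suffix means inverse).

  after r: (2 3 7 6)
  after g': (1 5 3 2 4 7)
  after f: (1 2 6 7 4)(3 5)
  after r': (1 6 3 5 2 7 4)

r g' f r'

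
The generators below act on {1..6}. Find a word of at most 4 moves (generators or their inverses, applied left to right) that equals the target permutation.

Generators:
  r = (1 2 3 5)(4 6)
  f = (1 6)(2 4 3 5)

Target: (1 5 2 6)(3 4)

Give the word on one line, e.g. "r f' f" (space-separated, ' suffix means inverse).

r' f r' r'

  after r': (1 5 3 2)(4 6)
  after f: (1 2 6 3 4)
  after r': (2 4 5 3 6)
  after r': (1 5 2 6)(3 4)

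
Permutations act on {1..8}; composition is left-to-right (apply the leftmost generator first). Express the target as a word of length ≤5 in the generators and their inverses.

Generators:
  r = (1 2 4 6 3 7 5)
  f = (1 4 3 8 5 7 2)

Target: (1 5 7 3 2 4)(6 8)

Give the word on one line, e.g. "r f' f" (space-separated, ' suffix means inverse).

  after r': (1 5 7 3 6 4 2)
  after f: (1 7 8 5 2 4)(3 6)
  after f: (1 2 3 6 8 7 5)
  after r': (2 6 8 3 4)
  after r': (1 5 7 3 2 4)(6 8)

r' f f r' r'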